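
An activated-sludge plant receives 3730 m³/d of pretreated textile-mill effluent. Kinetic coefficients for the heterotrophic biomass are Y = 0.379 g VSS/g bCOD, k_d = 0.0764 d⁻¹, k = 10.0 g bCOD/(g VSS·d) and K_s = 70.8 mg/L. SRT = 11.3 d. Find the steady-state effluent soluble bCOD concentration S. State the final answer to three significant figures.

S ≈ 3.22 mg/L

Effluent substrate depends only on kinetics and SRT: S = K_s(1 + k_d θ_c) / [θ_c(Yk − k_d) − 1] = 70.8 × (1 + 0.0764 × 11.3) / [11.3 × (0.379 × 10.0 − 0.0764) − 1] = 131.9 / 40.96 = 3.220 mg/L.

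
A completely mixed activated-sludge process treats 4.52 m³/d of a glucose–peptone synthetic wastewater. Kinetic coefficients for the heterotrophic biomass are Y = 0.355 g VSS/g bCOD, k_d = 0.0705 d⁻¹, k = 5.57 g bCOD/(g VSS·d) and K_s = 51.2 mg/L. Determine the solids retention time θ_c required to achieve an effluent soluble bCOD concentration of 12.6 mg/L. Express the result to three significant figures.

θ_c ≈ 3.12 d

From 1/θ_c = Y·k·S/(K_s + S) − k_d: Y·k·S/(K_s+S) = 0.355 × 5.57 × 12.6 / (51.2 + 12.6) = 0.3905 d⁻¹.
θ_c = 1/(μ − k_d) = 1/(0.3905 − 0.0705) = 1/0.3200 = 3.125 d.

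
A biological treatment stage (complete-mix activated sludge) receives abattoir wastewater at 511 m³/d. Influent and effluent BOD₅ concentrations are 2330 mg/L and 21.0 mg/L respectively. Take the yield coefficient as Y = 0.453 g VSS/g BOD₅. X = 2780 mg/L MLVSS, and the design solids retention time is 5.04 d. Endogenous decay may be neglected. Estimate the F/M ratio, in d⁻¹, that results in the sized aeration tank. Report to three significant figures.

With k_d = 0 the design equation reduces to V = Y Q (S₀−S) θ_c / X = 0.453 × 511 × (2330 − 21.0) × 5.04 / 2780 = 969.0 m³.
Food-to-microorganism ratio F/M = Q S₀ / (V X) = 511 × 2330 / (969.0 × 2780) = 0.4420 d⁻¹.

F/M ≈ 0.442 d⁻¹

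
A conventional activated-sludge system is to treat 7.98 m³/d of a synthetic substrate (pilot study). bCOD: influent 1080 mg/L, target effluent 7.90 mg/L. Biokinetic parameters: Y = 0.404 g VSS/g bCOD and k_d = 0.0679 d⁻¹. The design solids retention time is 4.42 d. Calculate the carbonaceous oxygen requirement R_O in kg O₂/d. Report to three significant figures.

Correct the yield for decay: Y_obs = Y/(1 + k_d θ_c) = 0.404 / (1 + 0.0679 × 4.42) = 0.404 / 1.300 = 0.3107.
Mass of bCOD removed per day: Q(S₀ − S) = 7.98 × 1072 g/m³ = 8.555 kg/d.
P_X = Y_obs·Q·(S₀ − S) = 0.3107 × 8.555 = 2.659 kg VSS/d.
R_O = Q·(S₀ − S) − 1.42·P_X = 8.555 − 1.42 × 2.659 = 4.780 kg O₂/d.

R_O ≈ 4.78 kg O₂/d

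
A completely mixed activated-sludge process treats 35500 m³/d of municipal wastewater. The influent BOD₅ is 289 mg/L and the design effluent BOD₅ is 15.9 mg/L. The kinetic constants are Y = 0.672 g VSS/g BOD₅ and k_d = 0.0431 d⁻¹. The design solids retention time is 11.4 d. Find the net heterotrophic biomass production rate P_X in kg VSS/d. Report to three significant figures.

The observed yield is Y_obs = Y/(1 + k_d·θ_c) = 0.672 / (1 + 0.0431 × 11.4) = 0.672 / 1.491 = 0.4506 g VSS per g BOD₅ removed.
ΔS = 289 − 15.9 = 273.1 mg/L, so the substrate removal rate is 35500 × 273.1/1000 = 9695 kg BOD₅/d.
So the net sludge growth is P_X = 0.4506 × 9695 = 4369 kg VSS/d.

P_X ≈ 4370 kg VSS/d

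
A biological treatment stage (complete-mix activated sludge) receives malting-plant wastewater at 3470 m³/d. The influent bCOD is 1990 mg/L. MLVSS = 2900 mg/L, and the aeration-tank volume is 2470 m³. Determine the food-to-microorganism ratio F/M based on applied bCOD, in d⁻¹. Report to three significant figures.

F/M ≈ 0.964 d⁻¹

Food-to-microorganism ratio F/M = Q S₀ / (V X) = 3470 × 1990 / (2470 × 2900) = 0.9640 d⁻¹.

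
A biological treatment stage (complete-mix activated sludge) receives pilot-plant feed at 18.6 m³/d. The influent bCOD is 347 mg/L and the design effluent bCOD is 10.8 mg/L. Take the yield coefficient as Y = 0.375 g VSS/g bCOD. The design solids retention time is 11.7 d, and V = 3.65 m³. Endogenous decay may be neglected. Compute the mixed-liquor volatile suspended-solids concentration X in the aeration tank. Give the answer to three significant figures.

X ≈ 7520 mg/L

X = Y·Q·ΔS·θ_c / V = 0.375 × 18.6 × (347 − 10.8) × 11.7 / 3.65 = 7517 mg/L.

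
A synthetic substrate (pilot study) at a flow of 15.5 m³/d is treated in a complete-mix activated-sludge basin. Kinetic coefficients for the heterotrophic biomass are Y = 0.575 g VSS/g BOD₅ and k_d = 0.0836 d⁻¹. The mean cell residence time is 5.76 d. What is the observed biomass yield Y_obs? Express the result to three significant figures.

Y_obs ≈ 0.388 g VSS/g BOD₅

Observed yield with endogenous decay: Y_obs = Y / (1 + k_d·θ_c) = 0.575 / (1 + 0.0836 × 5.76) = 0.575 / 1.482 = 0.3881 g VSS/g BOD₅.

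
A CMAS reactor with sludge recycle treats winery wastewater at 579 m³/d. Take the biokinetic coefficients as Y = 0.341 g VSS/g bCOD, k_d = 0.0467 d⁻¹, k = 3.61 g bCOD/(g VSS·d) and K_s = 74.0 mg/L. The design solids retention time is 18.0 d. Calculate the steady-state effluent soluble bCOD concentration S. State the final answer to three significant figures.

From the Monod/SRT balance for a CMAS, S = K_s·(1+k_d θ_c)/[θ_c·(Y k − k_d) − 1] = 74.0 × (1 + 0.0467 × 18.0) / [18.0 × (0.341 × 3.61 − 0.0467) − 1] = 136.2 / 20.32 = 6.704 mg/L.

S ≈ 6.70 mg/L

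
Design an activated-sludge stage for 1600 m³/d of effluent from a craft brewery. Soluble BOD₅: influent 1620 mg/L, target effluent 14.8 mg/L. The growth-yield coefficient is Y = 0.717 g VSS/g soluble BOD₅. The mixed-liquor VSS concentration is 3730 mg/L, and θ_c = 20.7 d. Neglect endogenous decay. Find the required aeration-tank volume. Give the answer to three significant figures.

With k_d = 0 the design equation reduces to V = Y Q (S₀−S) θ_c / X = 0.717 × 1600 × (1620 − 14.8) × 20.7 / 3730 = 10220 m³.

V ≈ 10200 m³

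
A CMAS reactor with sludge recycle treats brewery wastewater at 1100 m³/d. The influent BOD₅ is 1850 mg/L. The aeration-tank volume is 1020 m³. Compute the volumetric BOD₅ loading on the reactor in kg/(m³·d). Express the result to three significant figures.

L_v = Q S₀ / V = 1100 × 1850 × 10⁻³ / 1020 = 1.995 kg/(m³·d).

L_v ≈ 2.00 kg BOD₅/(m³·d)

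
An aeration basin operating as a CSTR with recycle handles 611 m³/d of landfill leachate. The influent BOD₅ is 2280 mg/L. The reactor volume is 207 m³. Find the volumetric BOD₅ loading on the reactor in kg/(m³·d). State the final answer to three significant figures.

L_v ≈ 6.73 kg BOD₅/(m³·d)

Volumetric loading L_v = Q·S₀ / V = 611 × 2280 g/m³ / 207.0 m³ = 6730 g/(m³·d) = 6.730 kg BOD₅/(m³·d).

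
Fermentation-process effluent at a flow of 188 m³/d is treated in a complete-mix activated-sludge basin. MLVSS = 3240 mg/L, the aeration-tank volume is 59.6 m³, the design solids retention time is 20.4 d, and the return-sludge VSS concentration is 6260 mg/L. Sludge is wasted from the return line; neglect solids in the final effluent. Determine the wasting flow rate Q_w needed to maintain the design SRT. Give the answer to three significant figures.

Q_w = (V·X)/(θ_c X_r) = 59.60 × 3240 / (20.4 × 6260) = 1.512 m³/d.

Q_w ≈ 1.51 m³/d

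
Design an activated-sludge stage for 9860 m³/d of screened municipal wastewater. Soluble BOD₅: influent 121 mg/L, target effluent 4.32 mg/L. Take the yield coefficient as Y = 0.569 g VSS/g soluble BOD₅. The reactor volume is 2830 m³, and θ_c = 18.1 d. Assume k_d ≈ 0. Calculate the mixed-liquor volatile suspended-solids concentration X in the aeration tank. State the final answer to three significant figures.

X = Y·Q·ΔS·θ_c / V = 0.569 × 9860 × (121 − 4.32) × 18.1 / 2830 = 4187 mg/L.

X ≈ 4190 mg/L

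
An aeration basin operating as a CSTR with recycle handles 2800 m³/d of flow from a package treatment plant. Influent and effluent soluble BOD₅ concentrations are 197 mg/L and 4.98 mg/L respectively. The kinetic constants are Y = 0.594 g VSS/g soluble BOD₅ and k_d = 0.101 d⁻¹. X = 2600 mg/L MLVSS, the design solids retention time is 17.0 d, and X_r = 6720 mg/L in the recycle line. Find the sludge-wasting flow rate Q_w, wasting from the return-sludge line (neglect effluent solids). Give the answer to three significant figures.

Q_w ≈ 17.5 m³/d

From the SRT design equation V = Y Q (S₀−S) θ_c / [X (1 + k_d θ_c)] = 0.594 × 2800 × (197 − 4.98) × 17.0 / [2600 × (1 + 0.101 × 17.0)] = 5.43×10^6 / 7064 = 768.6 m³.
Wasting from the return line (neglecting effluent solids): Q_w = V·X / (θ_c·X_r) = 768.6 × 2600 / (17.0 × 6720) = 17.49 m³/d.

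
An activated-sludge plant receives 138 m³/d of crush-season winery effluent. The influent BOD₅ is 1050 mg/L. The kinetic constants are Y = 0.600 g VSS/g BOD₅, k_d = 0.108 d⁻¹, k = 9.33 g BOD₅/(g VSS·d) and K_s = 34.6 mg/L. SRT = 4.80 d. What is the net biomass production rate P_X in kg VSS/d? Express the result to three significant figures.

From the Monod/SRT balance for a CMAS, S = K_s·(1+k_d θ_c)/[θ_c·(Y k − k_d) − 1] = 34.6 × (1 + 0.108 × 4.80) / [4.80 × (0.600 × 9.33 − 0.108) − 1] = 52.54 / 25.35 = 2.072 mg/L.
The observed yield is Y_obs = Y/(1 + k_d·θ_c) = 0.600 / (1 + 0.108 × 4.80) = 0.600 / 1.518 = 0.3952 g VSS per g BOD₅ removed.
Q·(S₀ − S) = 138 × (1050 − 2.07) × 10⁻³ = 144.6 kg/d removed.
Biomass produced: P_X = Y_obs·Q·ΔS = 0.3952 × 144.6 ≈ 57.14 kg VSS/d.

P_X ≈ 57.1 kg VSS/d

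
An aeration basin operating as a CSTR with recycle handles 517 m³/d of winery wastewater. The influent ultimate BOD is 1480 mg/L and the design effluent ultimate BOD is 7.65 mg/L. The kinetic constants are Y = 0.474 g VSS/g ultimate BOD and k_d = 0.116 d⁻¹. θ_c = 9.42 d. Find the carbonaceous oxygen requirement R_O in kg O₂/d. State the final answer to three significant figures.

Y_obs = Y / (1 + k_d θ_c) = 0.474 / (1 + 0.116 × 9.42) = 0.474 / 2.093 = 0.2265.
Substrate removed = Q·(S₀ − S) = 517 m³/d × (1480 − 7.65) g/m³ = 7.61×10^5 g/d = 761.2 kg/d.
P_X = Y_obs·Q·(S₀ − S) = 0.2265 × 761.2 = 172.4 kg VSS/d.
R_O = Q·(S₀ − S) − 1.42·P_X = 761.2 − 1.42 × 172.4 = 516.4 kg O₂/d.

R_O ≈ 516 kg O₂/d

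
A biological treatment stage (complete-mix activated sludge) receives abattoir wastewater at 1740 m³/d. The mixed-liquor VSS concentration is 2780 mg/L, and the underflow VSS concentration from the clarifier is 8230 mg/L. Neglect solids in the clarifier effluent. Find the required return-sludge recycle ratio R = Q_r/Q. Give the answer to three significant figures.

R ≈ 0.510

Solids balance on the clarifier gives (1+R)X = R·X_r, so R = X/(X_r − X) = 2780 / (8230 − 2780) = 0.5101.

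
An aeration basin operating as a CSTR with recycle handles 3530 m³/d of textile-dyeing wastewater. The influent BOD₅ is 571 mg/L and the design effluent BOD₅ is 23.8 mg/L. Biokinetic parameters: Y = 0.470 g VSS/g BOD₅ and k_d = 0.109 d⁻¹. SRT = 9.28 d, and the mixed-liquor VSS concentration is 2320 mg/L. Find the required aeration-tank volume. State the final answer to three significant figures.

Steady-state biomass mass balance: V·X·(1 + k_d·θ_c) = Y·Q·(S₀ − S)·θ_c, so V = 0.470 × 3530 × (571 − 23.8) × 9.28 / [2320 × (1 + 0.109 × 9.28)] = 8.42×10^6 / 4667 = 1805 m³.

V ≈ 1810 m³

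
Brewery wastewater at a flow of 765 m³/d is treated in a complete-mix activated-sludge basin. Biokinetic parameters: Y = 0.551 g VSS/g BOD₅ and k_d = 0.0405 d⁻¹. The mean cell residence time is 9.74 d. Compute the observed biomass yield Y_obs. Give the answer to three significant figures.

Y_obs ≈ 0.395 g VSS/g BOD₅

Y_obs = Y / (1 + k_d θ_c) = 0.551 / (1 + 0.0405 × 9.74) = 0.551 / 1.394 = 0.3951.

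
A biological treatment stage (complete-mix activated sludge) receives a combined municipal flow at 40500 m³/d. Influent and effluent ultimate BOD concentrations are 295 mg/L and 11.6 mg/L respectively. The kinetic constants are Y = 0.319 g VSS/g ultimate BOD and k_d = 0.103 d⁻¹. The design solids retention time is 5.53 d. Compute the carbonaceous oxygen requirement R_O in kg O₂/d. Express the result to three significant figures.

Y_obs = Y / (1 + k_d θ_c) = 0.319 / (1 + 0.103 × 5.53) = 0.319 / 1.570 = 0.2032.
ΔS = 295 − 11.6 = 283.4 mg/L, so the substrate removal rate is 40500 × 283.4/1000 = 11478 kg ultimate BOD/d.
P_X = Y_obs·Q·(S₀ − S) = 0.2032 × 11478 = 2333 kg VSS/d.
R_O = Q·ΔS − 1.42 P_X = 11478 − 3312 = 8165 kg O₂/d.

R_O ≈ 8170 kg O₂/d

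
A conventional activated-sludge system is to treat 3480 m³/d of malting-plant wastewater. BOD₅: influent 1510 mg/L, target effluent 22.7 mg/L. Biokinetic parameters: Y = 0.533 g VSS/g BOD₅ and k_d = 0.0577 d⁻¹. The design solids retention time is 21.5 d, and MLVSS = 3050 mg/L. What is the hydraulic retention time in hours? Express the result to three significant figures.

τ ≈ 59.9 h

Steady-state biomass mass balance: V·X·(1 + k_d·θ_c) = Y·Q·(S₀ − S)·θ_c, so V = 0.533 × 3480 × (1510 − 22.7) × 21.5 / [3050 × (1 + 0.0577 × 21.5)] = 5.93×10^7 / 6834 = 8679 m³.
Hydraulic retention time τ = V/Q = 8679 / 3480 = 2.494 d = 59.86 h.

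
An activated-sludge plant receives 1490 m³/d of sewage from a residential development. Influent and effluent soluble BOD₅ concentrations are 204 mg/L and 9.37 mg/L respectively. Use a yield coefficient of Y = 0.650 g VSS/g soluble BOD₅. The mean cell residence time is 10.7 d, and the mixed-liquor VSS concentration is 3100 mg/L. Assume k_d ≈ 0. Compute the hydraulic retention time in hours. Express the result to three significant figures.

Biomass mass balance (decay neglected): V·X = Y·Q·(S₀ − S)·θ_c, so V = 0.650 × 1490 × (204 − 9.37) × 10.7 / 3100 = 650.6 m³.
HRT = V/Q = 650.6 m³ / 1490 m³·d⁻¹ = 0.4367 d × 24 = 10.48 h.

τ ≈ 10.5 h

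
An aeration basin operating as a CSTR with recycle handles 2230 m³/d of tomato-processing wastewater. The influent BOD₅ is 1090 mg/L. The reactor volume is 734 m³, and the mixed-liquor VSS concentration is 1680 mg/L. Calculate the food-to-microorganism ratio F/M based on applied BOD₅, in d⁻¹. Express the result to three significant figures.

F/M = applied load / biomass = Q·S₀/(V·X) = 2230 × 1090 / (734.0 × 1680) = 1.971 d⁻¹.

F/M ≈ 1.97 d⁻¹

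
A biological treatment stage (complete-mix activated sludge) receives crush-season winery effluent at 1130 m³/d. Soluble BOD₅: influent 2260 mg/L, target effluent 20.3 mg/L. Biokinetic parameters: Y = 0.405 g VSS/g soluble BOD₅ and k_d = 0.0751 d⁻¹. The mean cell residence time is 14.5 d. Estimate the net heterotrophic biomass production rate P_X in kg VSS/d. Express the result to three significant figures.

Correct the yield for decay: Y_obs = Y/(1 + k_d θ_c) = 0.405 / (1 + 0.0751 × 14.5) = 0.405 / 2.089 = 0.1939.
ΔS = 2260 − 20.3 = 2240 mg/L, so the substrate removal rate is 1130 × 2240/1000 = 2531 kg soluble BOD₅/d.
P_X = Y_obs · Q(S₀ − S) = 0.1939 × 2531 = 490.7 kg VSS/d.

P_X ≈ 491 kg VSS/d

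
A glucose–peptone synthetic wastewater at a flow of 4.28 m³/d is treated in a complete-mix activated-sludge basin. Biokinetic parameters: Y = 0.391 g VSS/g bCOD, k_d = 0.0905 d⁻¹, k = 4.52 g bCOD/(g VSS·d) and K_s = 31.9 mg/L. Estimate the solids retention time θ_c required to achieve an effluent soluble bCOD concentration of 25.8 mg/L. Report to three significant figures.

θ_c ≈ 1.43 d

Specific growth rate at S = 25.8 mg/L: μ = YkS/(K_s+S) = 0.391·4.52·25.8/(31.9+25.8) = 0.7902 d⁻¹.
Then 1/θ_c = μ − k_d = 0.7902 − 0.0905 = 0.6997 d⁻¹, giving θ_c = 1.429 d.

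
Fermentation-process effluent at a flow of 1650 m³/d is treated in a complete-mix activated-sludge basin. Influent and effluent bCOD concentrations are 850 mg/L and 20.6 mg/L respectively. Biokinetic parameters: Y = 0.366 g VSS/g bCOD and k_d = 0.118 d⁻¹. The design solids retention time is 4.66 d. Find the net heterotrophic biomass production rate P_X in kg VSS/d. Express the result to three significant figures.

Correct the yield for decay: Y_obs = Y/(1 + k_d θ_c) = 0.366 / (1 + 0.118 × 4.66) = 0.366 / 1.550 = 0.2361.
ΔS = 850 − 20.6 = 829.4 mg/L, so the substrate removal rate is 1650 × 829.4/1000 = 1369 kg bCOD/d.
P_X = Y_obs · Q(S₀ − S) = 0.2361 × 1369 = 323.2 kg VSS/d.

P_X ≈ 323 kg VSS/d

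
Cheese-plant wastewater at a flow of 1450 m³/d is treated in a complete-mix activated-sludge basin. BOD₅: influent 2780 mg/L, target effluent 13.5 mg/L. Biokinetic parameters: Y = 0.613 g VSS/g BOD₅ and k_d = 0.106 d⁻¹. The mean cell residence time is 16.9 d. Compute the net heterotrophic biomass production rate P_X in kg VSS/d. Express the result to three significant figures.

P_X ≈ 881 kg VSS/d

Correct the yield for decay: Y_obs = Y/(1 + k_d θ_c) = 0.613 / (1 + 0.106 × 16.9) = 0.613 / 2.791 = 0.2196.
ΔS = 2780 − 13.5 = 2766 mg/L, so the substrate removal rate is 1450 × 2766/1000 = 4011 kg BOD₅/d.
Biomass produced: P_X = Y_obs·Q·ΔS = 0.2196 × 4011 ≈ 880.9 kg VSS/d.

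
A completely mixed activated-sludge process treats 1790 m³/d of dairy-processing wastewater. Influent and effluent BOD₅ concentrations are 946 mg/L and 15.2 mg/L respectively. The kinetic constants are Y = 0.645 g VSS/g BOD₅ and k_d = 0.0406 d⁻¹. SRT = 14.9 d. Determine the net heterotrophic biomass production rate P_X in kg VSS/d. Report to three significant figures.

P_X ≈ 670 kg VSS/d

Correct the yield for decay: Y_obs = Y/(1 + k_d θ_c) = 0.645 / (1 + 0.0406 × 14.9) = 0.645 / 1.605 = 0.4019.
Q·(S₀ − S) = 1790 × (946 − 15.2) × 10⁻³ = 1666 kg/d removed.
P_X = Y_obs · Q(S₀ − S) = 0.4019 × 1666 = 669.6 kg VSS/d.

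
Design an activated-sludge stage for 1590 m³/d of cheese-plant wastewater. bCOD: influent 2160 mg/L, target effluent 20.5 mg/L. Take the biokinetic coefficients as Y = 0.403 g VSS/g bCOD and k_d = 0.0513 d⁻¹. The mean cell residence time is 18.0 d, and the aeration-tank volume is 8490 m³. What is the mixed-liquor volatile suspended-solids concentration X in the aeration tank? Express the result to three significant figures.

X = Y·Q·ΔS·θ_c / [V·(1 + k_d θ_c)] = 0.403 × 1590 × (2160 − 20.5) × 18.0 / [8490 × (1 + 0.0513 × 18.0)] = 1511 mg/L.

X ≈ 1510 mg/L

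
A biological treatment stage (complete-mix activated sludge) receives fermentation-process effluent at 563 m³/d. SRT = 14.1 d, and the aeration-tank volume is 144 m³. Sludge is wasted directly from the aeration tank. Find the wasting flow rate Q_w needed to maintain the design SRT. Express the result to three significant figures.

For wasting at MLVSS concentration, Q_w = V/θ_c = 144.0/14.1 = 10.21 m³/d.

Q_w ≈ 10.2 m³/d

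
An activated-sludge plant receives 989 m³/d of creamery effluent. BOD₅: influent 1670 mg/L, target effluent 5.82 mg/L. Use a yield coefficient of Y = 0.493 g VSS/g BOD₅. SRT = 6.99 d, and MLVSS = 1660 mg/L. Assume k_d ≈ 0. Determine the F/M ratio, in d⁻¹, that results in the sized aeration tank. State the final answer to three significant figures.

Biomass mass balance (decay neglected): V·X = Y·Q·(S₀ − S)·θ_c, so V = 0.493 × 989 × (1670 − 5.82) × 6.99 / 1660 = 3417 m³.
F/M = Q·S₀ / (V·X) = 989 × 1670 / (3417 × 1660) = 0.2912 g BOD₅·(g VSS·d)⁻¹.

F/M ≈ 0.291 d⁻¹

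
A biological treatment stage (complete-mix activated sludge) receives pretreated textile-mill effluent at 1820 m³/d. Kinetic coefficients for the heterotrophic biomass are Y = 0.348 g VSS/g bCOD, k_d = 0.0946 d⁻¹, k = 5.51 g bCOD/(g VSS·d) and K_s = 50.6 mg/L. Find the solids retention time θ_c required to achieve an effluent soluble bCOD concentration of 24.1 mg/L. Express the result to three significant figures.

At the target effluent, Y k S/(K_s+S) = 0.348×5.51×24.1/74.70 = 0.6186 d⁻¹.
1/θ_c = 0.6186 − 0.0946 = 0.5240 d⁻¹, so θ_c = 1.908 d.

θ_c ≈ 1.91 d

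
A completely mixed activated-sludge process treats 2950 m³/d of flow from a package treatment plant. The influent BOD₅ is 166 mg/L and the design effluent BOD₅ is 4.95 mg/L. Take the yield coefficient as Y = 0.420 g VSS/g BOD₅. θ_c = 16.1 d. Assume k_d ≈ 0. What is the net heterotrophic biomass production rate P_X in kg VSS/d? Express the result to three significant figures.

With endogenous decay neglected, the observed yield equals the true yield: Y_obs = Y = 0.420 g VSS/g BOD₅.
Mass of BOD₅ removed per day: Q(S₀ − S) = 2950 × 161.1 g/m³ = 475.1 kg/d.
So the net sludge growth is P_X = 0.4200 × 475.1 = 199.5 kg VSS/d.

P_X ≈ 200 kg VSS/d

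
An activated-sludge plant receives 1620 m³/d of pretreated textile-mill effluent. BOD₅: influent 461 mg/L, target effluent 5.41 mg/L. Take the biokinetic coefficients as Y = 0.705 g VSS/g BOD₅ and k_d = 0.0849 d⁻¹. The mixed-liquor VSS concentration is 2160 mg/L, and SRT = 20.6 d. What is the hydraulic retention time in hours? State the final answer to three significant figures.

Steady-state biomass mass balance: V·X·(1 + k_d·θ_c) = Y·Q·(S₀ − S)·θ_c, so V = 0.705 × 1620 × (461 − 5.41) × 20.6 / [2160 × (1 + 0.0849 × 20.6)] = 1.07×10^7 / 5938 = 1805 m³.
HRT = V/Q = 1805 m³ / 1620 m³·d⁻¹ = 1.114 d × 24 = 26.74 h.

τ ≈ 26.7 h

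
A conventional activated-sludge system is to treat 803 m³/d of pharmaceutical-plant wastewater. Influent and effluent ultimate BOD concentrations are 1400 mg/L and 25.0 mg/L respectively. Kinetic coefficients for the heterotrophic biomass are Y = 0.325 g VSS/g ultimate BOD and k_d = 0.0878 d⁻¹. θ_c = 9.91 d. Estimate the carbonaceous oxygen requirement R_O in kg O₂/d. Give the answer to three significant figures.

R_O ≈ 832 kg O₂/d

The observed yield is Y_obs = Y/(1 + k_d·θ_c) = 0.325 / (1 + 0.0878 × 9.91) = 0.325 / 1.870 = 0.1738 g VSS per g ultimate BOD removed.
Mass of ultimate BOD removed per day: Q(S₀ − S) = 803 × 1375 g/m³ = 1104 kg/d.
P_X = Y_obs·Q·(S₀ − S) = 0.1738 × 1104 = 191.9 kg VSS/d.
R_O = Q·ΔS − 1.42 P_X = 1104 − 272.5 = 831.7 kg O₂/d.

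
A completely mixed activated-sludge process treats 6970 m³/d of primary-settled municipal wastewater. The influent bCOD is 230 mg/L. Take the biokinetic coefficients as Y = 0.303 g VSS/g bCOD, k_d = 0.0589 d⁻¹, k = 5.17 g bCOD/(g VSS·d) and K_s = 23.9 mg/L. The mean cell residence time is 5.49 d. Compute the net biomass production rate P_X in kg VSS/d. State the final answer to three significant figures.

P_X ≈ 360 kg VSS/d

From the Monod/SRT balance for a CMAS, S = K_s·(1+k_d θ_c)/[θ_c·(Y k − k_d) − 1] = 23.9 × (1 + 0.0589 × 5.49) / [5.49 × (0.303 × 5.17 − 0.0589) − 1] = 31.63 / 7.277 = 4.346 mg/L.
Correct the yield for decay: Y_obs = Y/(1 + k_d θ_c) = 0.303 / (1 + 0.0589 × 5.49) = 0.303 / 1.323 = 0.2290.
Mass of bCOD removed per day: Q(S₀ − S) = 6970 × 225.7 g/m³ = 1573 kg/d.
Net biomass production P_X = Y_obs × Q·(S₀ − S) = 0.2290 × 1573 = 360.1 kg VSS/d.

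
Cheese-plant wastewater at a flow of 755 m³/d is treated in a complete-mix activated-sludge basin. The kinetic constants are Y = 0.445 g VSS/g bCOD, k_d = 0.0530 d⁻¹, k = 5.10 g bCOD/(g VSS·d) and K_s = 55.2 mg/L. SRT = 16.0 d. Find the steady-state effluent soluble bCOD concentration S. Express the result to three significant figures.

From the Monod/SRT balance for a CMAS, S = K_s·(1+k_d θ_c)/[θ_c·(Y k − k_d) − 1] = 55.2 × (1 + 0.0530 × 16.0) / [16.0 × (0.445 × 5.10 − 0.0530) − 1] = 102.0 / 34.46 = 2.960 mg/L.

S ≈ 2.96 mg/L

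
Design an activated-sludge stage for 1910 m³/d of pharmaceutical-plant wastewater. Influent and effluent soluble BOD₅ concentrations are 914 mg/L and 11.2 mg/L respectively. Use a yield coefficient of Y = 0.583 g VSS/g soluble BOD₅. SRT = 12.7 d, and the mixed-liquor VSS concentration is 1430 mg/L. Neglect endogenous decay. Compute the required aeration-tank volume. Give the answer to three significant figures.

With k_d = 0 the design equation reduces to V = Y Q (S₀−S) θ_c / X = 0.583 × 1910 × (914 − 11.2) × 12.7 / 1430 = 8928 m³.

V ≈ 8930 m³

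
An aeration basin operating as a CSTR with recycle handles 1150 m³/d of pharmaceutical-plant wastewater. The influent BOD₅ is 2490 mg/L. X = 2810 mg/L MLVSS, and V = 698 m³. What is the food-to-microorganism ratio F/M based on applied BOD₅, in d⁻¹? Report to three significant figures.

F/M ≈ 1.46 d⁻¹

F/M = Q·S₀ / (V·X) = 1150 × 2490 / (698.0 × 2810) = 1.460 g BOD₅·(g VSS·d)⁻¹.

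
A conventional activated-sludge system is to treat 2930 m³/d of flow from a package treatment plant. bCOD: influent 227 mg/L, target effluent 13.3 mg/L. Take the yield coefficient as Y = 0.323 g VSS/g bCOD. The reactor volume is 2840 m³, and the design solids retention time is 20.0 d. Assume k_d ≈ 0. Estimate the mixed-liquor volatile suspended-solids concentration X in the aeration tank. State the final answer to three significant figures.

X = Y·Q·ΔS·θ_c / V = 0.323 × 2930 × (227 − 13.3) × 20.0 / 2840 = 1424 mg/L.

X ≈ 1420 mg/L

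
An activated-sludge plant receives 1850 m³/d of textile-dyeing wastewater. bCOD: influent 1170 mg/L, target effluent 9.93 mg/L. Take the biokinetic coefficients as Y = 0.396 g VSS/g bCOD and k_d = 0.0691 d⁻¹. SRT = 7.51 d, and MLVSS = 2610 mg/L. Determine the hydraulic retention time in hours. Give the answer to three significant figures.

τ ≈ 20.9 h

From the SRT design equation V = Y Q (S₀−S) θ_c / [X (1 + k_d θ_c)] = 0.396 × 1850 × (1170 − 9.93) × 7.51 / [2610 × (1 + 0.0691 × 7.51)] = 6.38×10^6 / 3964 = 1610 m³.
HRT = V/Q = 1610 m³ / 1850 m³·d⁻¹ = 0.8702 d × 24 = 20.89 h.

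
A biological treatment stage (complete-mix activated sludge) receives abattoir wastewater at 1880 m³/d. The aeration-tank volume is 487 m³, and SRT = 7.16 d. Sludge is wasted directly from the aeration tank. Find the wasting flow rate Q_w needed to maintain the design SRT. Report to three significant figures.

Q_w ≈ 68.0 m³/d

For wasting at MLVSS concentration, Q_w = V/θ_c = 487.0/7.16 = 68.02 m³/d.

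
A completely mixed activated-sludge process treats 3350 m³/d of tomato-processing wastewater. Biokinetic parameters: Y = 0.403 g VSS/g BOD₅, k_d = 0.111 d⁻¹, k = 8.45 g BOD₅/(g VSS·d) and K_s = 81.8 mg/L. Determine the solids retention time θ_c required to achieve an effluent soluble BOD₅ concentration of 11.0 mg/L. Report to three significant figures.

θ_c ≈ 3.42 d

From 1/θ_c = Y·k·S/(K_s + S) − k_d: Y·k·S/(K_s+S) = 0.403 × 8.45 × 11.0 / (81.8 + 11.0) = 0.4037 d⁻¹.
Then 1/θ_c = μ − k_d = 0.4037 − 0.111 = 0.2927 d⁻¹, giving θ_c = 3.417 d.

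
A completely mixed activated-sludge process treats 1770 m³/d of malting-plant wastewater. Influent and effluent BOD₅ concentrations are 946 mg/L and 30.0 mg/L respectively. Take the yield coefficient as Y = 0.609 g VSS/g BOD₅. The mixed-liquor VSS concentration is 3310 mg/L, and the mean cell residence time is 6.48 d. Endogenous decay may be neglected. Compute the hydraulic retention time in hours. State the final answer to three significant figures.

τ ≈ 26.2 h

Biomass mass balance (decay neglected): V·X = Y·Q·(S₀ − S)·θ_c, so V = 0.609 × 1770 × (946 − 30.0) × 6.48 / 3310 = 1933 m³.
Hydraulic retention time τ = V/Q = 1933 / 1770 = 1.092 d = 26.21 h.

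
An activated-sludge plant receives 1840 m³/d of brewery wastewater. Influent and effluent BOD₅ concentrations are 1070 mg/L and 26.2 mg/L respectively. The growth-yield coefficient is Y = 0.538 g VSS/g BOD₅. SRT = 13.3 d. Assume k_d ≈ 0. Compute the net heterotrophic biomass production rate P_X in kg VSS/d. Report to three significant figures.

With endogenous decay neglected, the observed yield equals the true yield: Y_obs = Y = 0.538 g VSS/g BOD₅.
Mass of BOD₅ removed per day: Q(S₀ − S) = 1840 × 1044 g/m³ = 1921 kg/d.
So the net sludge growth is P_X = 0.5380 × 1921 = 1033 kg VSS/d.

P_X ≈ 1030 kg VSS/d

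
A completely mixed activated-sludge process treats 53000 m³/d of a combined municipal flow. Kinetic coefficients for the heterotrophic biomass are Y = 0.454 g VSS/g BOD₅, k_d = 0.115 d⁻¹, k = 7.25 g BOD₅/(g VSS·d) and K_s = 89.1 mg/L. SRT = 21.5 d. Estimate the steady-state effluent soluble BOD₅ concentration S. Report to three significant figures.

Effluent substrate depends only on kinetics and SRT: S = K_s(1 + k_d θ_c) / [θ_c(Yk − k_d) − 1] = 89.1 × (1 + 0.115 × 21.5) / [21.5 × (0.454 × 7.25 − 0.115) − 1] = 309.4 / 67.29 = 4.598 mg/L.

S ≈ 4.60 mg/L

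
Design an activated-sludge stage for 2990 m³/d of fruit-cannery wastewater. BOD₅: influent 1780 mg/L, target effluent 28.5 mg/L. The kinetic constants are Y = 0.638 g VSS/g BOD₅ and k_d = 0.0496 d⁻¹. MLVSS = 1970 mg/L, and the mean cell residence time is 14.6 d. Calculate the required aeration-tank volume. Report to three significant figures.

Steady-state biomass mass balance: V·X·(1 + k_d·θ_c) = Y·Q·(S₀ − S)·θ_c, so V = 0.638 × 2990 × (1780 − 28.5) × 14.6 / [1970 × (1 + 0.0496 × 14.6)] = 4.88×10^7 / 3397 = 14362 m³.

V ≈ 14400 m³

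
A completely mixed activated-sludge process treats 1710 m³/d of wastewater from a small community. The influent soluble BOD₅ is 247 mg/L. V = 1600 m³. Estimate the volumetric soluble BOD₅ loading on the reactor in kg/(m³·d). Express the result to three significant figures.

L_v ≈ 0.264 kg soluble BOD₅/(m³·d)

Applied soluble BOD₅ load per unit volume = Q·S₀/V = (1710 × 247/1000)/1600 = 0.2640 kg soluble BOD₅·m⁻³·d⁻¹.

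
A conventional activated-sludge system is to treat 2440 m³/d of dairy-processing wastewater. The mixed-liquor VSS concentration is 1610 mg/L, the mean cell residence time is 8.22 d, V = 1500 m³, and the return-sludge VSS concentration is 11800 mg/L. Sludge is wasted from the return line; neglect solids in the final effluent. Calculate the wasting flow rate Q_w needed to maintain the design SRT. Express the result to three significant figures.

Q_w = (V·X)/(θ_c X_r) = 1500 × 1610 / (8.22 × 11800) = 24.90 m³/d.

Q_w ≈ 24.9 m³/d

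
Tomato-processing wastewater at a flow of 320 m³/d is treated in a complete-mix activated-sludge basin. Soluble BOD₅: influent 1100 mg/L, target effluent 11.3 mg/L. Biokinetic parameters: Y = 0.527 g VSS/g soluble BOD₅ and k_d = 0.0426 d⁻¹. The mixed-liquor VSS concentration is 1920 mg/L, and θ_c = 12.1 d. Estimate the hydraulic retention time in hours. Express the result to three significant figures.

τ ≈ 57.3 h

Steady-state biomass mass balance: V·X·(1 + k_d·θ_c) = Y·Q·(S₀ − S)·θ_c, so V = 0.527 × 320 × (1100 − 11.3) × 12.1 / [1920 × (1 + 0.0426 × 12.1)] = 2.22×10^6 / 2910 = 763.5 m³.
τ = V/Q = 763.5/320 = 2.386 d, or 57.26 h.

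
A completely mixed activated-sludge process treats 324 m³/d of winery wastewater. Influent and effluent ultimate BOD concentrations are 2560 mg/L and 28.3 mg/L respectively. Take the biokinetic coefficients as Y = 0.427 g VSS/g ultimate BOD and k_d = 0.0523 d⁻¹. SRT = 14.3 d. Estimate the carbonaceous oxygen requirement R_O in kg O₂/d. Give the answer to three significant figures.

Correct the yield for decay: Y_obs = Y/(1 + k_d θ_c) = 0.427 / (1 + 0.0523 × 14.3) = 0.427 / 1.748 = 0.2443.
Q·(S₀ − S) = 324 × (2560 − 28.3) × 10⁻³ = 820.3 kg/d removed.
Biomass synthesised: P_X = Y_obs × 820.3 = 200.4 kg VSS/d.
R_O = Q·ΔS − 1.42 P_X = 820.3 − 284.6 = 535.7 kg O₂/d.

R_O ≈ 536 kg O₂/d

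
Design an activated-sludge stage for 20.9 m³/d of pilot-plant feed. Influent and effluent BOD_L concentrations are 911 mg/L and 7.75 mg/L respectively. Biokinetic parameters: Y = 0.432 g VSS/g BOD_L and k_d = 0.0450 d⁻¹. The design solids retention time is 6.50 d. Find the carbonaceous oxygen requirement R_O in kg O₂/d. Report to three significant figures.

R_O ≈ 9.92 kg O₂/d

Observed yield with endogenous decay: Y_obs = Y / (1 + k_d·θ_c) = 0.432 / (1 + 0.0450 × 6.50) = 0.432 / 1.292 = 0.3342 g VSS/g BOD_L.
Mass of BOD_L removed per day: Q(S₀ − S) = 20.9 × 903.2 g/m³ = 18.88 kg/d.
P_X = Y_obs·Q·(S₀ − S) = 0.3342 × 18.88 = 6.310 kg VSS/d.
R_O = Q·ΔS − 1.42 P_X = 18.88 − 8.960 = 9.918 kg O₂/d.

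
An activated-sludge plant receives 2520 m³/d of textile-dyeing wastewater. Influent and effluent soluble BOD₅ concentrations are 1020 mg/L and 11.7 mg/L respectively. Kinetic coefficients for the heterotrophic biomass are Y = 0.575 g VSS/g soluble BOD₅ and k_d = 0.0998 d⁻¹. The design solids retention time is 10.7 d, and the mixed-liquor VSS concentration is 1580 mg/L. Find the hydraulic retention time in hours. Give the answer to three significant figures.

Rearranging the biomass balance for a CMAS with decay, V = Y·Q·ΔS·θ_c / [X·(1+k_d θ_c)] = 0.575 × 2520 × (1020 − 11.7) × 10.7 / [1580 × (1 + 0.0998 × 10.7)] = 1.56×10^7 / 3267 = 4785 m³.
HRT = V/Q = 4785 m³ / 2520 m³·d⁻¹ = 1.899 d × 24 = 45.57 h.

τ ≈ 45.6 h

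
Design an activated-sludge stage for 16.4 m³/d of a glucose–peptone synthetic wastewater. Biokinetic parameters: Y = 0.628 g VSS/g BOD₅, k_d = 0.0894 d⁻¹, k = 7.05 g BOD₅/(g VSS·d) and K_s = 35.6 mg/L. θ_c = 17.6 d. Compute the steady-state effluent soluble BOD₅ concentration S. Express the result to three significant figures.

For a completely mixed reactor with recycle the Lawrence–McCarty relation gives S = K_s·(1 + k_d·θ_c) / [θ_c·(Y·k − k_d) − 1] = 35.6 × (1 + 0.0894 × 17.6) / [17.6 × (0.628 × 7.05 − 0.0894) − 1] = 91.61 / 75.35 = 1.216 mg/L.

S ≈ 1.22 mg/L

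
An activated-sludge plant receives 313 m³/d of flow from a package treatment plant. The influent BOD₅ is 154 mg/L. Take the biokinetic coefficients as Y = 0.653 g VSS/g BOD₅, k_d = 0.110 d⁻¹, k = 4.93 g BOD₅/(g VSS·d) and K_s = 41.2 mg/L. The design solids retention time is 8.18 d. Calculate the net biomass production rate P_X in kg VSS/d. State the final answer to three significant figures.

From the Monod/SRT balance for a CMAS, S = K_s·(1+k_d θ_c)/[θ_c·(Y k − k_d) − 1] = 41.2 × (1 + 0.110 × 8.18) / [8.18 × (0.653 × 4.93 − 0.110) − 1] = 78.27 / 24.43 = 3.203 mg/L.
Y_obs = Y / (1 + k_d θ_c) = 0.653 / (1 + 0.110 × 8.18) = 0.653 / 1.900 = 0.3437.
Q·(S₀ − S) = 313 × (154 − 3.20) × 10⁻³ = 47.20 kg/d removed.
So the net sludge growth is P_X = 0.3437 × 47.20 = 16.22 kg VSS/d.

P_X ≈ 16.2 kg VSS/d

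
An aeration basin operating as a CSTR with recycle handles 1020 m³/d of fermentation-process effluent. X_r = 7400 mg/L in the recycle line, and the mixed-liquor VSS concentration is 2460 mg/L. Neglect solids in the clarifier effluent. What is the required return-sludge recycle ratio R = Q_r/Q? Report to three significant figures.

Mass balance around the secondary clarifier (neglecting effluent solids): R = X / (X_r − X) = 2460 / (7400 − 2460) = 0.4980.

R ≈ 0.498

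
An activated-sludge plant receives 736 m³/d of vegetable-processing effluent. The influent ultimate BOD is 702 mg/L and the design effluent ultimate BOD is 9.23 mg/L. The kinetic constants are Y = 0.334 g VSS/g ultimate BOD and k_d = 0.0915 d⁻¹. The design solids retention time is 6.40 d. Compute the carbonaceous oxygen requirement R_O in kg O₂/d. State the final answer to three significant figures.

The observed yield is Y_obs = Y/(1 + k_d·θ_c) = 0.334 / (1 + 0.0915 × 6.40) = 0.334 / 1.586 = 0.2106 g VSS per g ultimate BOD removed.
Mass of ultimate BOD removed per day: Q(S₀ − S) = 736 × 692.8 g/m³ = 509.9 kg/d.
P_X = Y_obs·Q·(S₀ − S) = 0.2106 × 509.9 = 107.4 kg VSS/d.
R_O = Q·ΔS − 1.42 P_X = 509.9 − 152.5 = 357.4 kg O₂/d.

R_O ≈ 357 kg O₂/d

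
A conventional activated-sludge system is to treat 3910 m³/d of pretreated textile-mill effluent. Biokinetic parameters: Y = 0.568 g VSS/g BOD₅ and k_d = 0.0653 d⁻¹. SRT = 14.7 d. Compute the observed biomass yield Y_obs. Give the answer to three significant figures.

Y_obs ≈ 0.290 g VSS/g BOD₅

The observed yield is Y_obs = Y/(1 + k_d·θ_c) = 0.568 / (1 + 0.0653 × 14.7) = 0.568 / 1.960 = 0.2898 g VSS per g BOD₅ removed.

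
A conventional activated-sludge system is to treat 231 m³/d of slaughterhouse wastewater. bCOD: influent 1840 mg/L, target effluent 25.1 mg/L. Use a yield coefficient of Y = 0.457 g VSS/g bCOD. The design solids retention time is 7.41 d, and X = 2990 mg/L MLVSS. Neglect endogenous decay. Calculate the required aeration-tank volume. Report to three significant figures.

V ≈ 475 m³

With k_d = 0 the design equation reduces to V = Y Q (S₀−S) θ_c / X = 0.457 × 231 × (1840 − 25.1) × 7.41 / 2990 = 474.8 m³.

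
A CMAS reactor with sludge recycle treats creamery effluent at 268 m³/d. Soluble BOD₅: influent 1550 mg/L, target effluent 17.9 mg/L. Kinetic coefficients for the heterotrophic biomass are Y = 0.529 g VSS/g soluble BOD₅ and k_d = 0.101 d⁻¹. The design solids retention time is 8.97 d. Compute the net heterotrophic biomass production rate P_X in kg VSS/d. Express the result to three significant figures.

P_X ≈ 114 kg VSS/d

The observed yield is Y_obs = Y/(1 + k_d·θ_c) = 0.529 / (1 + 0.101 × 8.97) = 0.529 / 1.906 = 0.2775 g VSS per g soluble BOD₅ removed.
ΔS = 1550 − 17.9 = 1532 mg/L, so the substrate removal rate is 268 × 1532/1000 = 410.6 kg soluble BOD₅/d.
Biomass produced: P_X = Y_obs·Q·ΔS = 0.2775 × 410.6 ≈ 114.0 kg VSS/d.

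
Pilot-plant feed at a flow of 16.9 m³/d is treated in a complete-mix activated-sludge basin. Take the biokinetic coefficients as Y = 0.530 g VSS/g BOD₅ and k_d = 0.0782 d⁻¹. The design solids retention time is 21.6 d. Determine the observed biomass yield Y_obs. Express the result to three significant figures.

Y_obs ≈ 0.197 g VSS/g BOD₅

Correct the yield for decay: Y_obs = Y/(1 + k_d θ_c) = 0.530 / (1 + 0.0782 × 21.6) = 0.530 / 2.689 = 0.1971.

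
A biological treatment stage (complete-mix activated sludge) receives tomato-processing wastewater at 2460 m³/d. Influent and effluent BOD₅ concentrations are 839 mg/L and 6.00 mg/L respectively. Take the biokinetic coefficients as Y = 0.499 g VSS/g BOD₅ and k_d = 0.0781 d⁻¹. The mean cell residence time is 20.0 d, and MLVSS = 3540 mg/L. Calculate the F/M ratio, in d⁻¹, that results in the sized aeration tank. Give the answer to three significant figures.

Steady-state biomass mass balance: V·X·(1 + k_d·θ_c) = Y·Q·(S₀ − S)·θ_c, so V = 0.499 × 2460 × (839 − 6.00) × 20.0 / [3540 × (1 + 0.0781 × 20.0)] = 2.05×10^7 / 9069 = 2255 m³.
Food-to-microorganism ratio F/M = Q S₀ / (V X) = 2460 × 839 / (2255 × 3540) = 0.2586 d⁻¹.

F/M ≈ 0.259 d⁻¹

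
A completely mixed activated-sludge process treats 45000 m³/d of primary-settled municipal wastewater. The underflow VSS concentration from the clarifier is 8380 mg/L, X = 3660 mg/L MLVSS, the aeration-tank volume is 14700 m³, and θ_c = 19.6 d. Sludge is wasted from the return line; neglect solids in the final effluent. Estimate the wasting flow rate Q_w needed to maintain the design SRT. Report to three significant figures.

θ_c = V·X/(Q_w·X_r) when wasting from the recycle, so Q_w = V·X/(θ_c·X_r) = 14700 × 3660 / (19.6 × 8380) = 327.6 m³/d.

Q_w ≈ 328 m³/d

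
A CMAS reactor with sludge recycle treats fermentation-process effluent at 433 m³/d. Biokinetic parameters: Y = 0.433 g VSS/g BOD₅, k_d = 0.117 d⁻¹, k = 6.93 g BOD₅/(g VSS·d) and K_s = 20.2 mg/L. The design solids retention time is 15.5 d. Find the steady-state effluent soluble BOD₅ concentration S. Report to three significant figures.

S ≈ 1.30 mg/L

For a completely mixed reactor with recycle the Lawrence–McCarty relation gives S = K_s·(1 + k_d·θ_c) / [θ_c·(Y·k − k_d) − 1] = 20.2 × (1 + 0.117 × 15.5) / [15.5 × (0.433 × 6.93 − 0.117) − 1] = 56.83 / 43.70 = 1.301 mg/L.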